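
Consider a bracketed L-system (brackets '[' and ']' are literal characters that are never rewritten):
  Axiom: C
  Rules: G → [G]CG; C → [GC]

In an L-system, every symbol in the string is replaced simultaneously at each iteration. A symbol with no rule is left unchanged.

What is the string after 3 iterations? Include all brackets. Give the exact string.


Answer: [[[G]CG][GC][G]CG[[G]CG[GC]]]

Derivation:
Step 0: C
Step 1: [GC]
Step 2: [[G]CG[GC]]
Step 3: [[[G]CG][GC][G]CG[[G]CG[GC]]]


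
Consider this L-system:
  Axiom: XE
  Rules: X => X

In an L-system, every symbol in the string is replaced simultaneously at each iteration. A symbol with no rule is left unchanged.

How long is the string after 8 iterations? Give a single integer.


Answer: 2

Derivation:
Step 0: length = 2
Step 1: length = 2
Step 2: length = 2
Step 3: length = 2
Step 4: length = 2
Step 5: length = 2
Step 6: length = 2
Step 7: length = 2
Step 8: length = 2


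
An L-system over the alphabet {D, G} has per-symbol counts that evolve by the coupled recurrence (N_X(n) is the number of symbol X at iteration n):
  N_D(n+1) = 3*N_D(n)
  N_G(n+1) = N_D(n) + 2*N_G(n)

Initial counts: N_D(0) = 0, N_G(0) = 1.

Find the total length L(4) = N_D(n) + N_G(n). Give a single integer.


Step 0: N_D=0, N_G=1, L=1
Step 1: N_D=0, N_G=2, L=2
Step 2: N_D=0, N_G=4, L=4
Step 3: N_D=0, N_G=8, L=8
Step 4: N_D=0, N_G=16, L=16

Answer: 16


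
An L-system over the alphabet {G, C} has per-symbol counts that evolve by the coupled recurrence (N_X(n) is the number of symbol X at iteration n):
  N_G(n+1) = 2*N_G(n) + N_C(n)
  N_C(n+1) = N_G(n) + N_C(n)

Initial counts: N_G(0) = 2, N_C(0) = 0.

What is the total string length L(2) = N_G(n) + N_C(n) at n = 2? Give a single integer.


Step 0: N_G=2, N_C=0, L=2
Step 1: N_G=4, N_C=2, L=6
Step 2: N_G=10, N_C=6, L=16

Answer: 16


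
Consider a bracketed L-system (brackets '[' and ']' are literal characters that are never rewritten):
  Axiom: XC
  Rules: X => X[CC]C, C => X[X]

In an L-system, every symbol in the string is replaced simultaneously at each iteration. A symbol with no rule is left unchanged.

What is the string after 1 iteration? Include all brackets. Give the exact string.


Step 0: XC
Step 1: X[CC]CX[X]

Answer: X[CC]CX[X]


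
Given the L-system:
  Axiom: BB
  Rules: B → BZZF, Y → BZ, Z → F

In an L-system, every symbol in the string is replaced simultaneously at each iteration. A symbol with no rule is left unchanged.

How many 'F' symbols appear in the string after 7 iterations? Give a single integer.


Answer: 38

Derivation:
Step 0: BB  (0 'F')
Step 1: BZZFBZZF  (2 'F')
Step 2: BZZFFFFBZZFFFF  (8 'F')
Step 3: BZZFFFFFFFBZZFFFFFFF  (14 'F')
Step 4: BZZFFFFFFFFFFBZZFFFFFFFFFF  (20 'F')
Step 5: BZZFFFFFFFFFFFFFBZZFFFFFFFFFFFFF  (26 'F')
Step 6: BZZFFFFFFFFFFFFFFFFBZZFFFFFFFFFFFFFFFF  (32 'F')
Step 7: BZZFFFFFFFFFFFFFFFFFFFBZZFFFFFFFFFFFFFFFFFFF  (38 'F')


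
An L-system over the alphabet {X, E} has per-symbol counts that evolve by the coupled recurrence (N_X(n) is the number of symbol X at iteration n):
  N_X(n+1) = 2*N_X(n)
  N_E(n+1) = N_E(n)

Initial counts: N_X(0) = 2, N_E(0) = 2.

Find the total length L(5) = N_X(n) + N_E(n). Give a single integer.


Answer: 66

Derivation:
Step 0: N_X=2, N_E=2, L=4
Step 1: N_X=4, N_E=2, L=6
Step 2: N_X=8, N_E=2, L=10
Step 3: N_X=16, N_E=2, L=18
Step 4: N_X=32, N_E=2, L=34
Step 5: N_X=64, N_E=2, L=66


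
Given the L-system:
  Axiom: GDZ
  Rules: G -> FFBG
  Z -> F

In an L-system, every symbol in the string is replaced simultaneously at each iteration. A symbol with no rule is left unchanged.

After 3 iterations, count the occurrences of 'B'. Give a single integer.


Step 0: GDZ  (0 'B')
Step 1: FFBGDF  (1 'B')
Step 2: FFBFFBGDF  (2 'B')
Step 3: FFBFFBFFBGDF  (3 'B')

Answer: 3


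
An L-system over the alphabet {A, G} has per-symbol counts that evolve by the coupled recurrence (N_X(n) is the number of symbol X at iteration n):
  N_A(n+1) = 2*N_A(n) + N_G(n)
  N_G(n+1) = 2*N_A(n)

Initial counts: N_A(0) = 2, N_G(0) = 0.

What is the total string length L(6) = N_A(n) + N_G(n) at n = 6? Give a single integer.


Answer: 1136

Derivation:
Step 0: N_A=2, N_G=0, L=2
Step 1: N_A=4, N_G=4, L=8
Step 2: N_A=12, N_G=8, L=20
Step 3: N_A=32, N_G=24, L=56
Step 4: N_A=88, N_G=64, L=152
Step 5: N_A=240, N_G=176, L=416
Step 6: N_A=656, N_G=480, L=1136


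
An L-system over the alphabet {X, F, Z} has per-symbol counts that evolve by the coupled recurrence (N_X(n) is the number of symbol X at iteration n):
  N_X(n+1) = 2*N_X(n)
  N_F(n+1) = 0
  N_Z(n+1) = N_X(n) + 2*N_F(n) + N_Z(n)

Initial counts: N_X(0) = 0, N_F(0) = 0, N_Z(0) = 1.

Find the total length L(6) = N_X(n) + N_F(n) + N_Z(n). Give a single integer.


Step 0: N_X=0, N_F=0, N_Z=1, L=1
Step 1: N_X=0, N_F=0, N_Z=1, L=1
Step 2: N_X=0, N_F=0, N_Z=1, L=1
Step 3: N_X=0, N_F=0, N_Z=1, L=1
Step 4: N_X=0, N_F=0, N_Z=1, L=1
Step 5: N_X=0, N_F=0, N_Z=1, L=1
Step 6: N_X=0, N_F=0, N_Z=1, L=1

Answer: 1


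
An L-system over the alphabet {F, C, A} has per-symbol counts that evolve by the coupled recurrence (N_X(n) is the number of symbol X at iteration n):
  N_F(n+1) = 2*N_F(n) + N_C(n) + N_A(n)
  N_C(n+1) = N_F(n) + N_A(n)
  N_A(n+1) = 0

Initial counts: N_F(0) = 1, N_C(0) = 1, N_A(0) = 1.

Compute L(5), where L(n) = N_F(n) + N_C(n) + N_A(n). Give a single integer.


Step 0: N_F=1, N_C=1, N_A=1, L=3
Step 1: N_F=4, N_C=2, N_A=0, L=6
Step 2: N_F=10, N_C=4, N_A=0, L=14
Step 3: N_F=24, N_C=10, N_A=0, L=34
Step 4: N_F=58, N_C=24, N_A=0, L=82
Step 5: N_F=140, N_C=58, N_A=0, L=198

Answer: 198


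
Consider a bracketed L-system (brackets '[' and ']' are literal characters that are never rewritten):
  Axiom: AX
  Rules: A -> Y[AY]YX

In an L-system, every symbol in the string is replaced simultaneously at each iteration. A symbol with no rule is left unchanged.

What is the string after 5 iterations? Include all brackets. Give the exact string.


Answer: Y[Y[Y[Y[Y[AY]YXY]YXY]YXY]YXY]YXX

Derivation:
Step 0: AX
Step 1: Y[AY]YXX
Step 2: Y[Y[AY]YXY]YXX
Step 3: Y[Y[Y[AY]YXY]YXY]YXX
Step 4: Y[Y[Y[Y[AY]YXY]YXY]YXY]YXX
Step 5: Y[Y[Y[Y[Y[AY]YXY]YXY]YXY]YXY]YXX


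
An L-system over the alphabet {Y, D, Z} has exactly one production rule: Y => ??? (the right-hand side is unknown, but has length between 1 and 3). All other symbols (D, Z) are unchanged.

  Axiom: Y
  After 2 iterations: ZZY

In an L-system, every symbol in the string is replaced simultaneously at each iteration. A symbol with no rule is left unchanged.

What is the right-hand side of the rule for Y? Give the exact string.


Trying Y => ZY:
  Step 0: Y
  Step 1: ZY
  Step 2: ZZY
Matches the given result.

Answer: ZY


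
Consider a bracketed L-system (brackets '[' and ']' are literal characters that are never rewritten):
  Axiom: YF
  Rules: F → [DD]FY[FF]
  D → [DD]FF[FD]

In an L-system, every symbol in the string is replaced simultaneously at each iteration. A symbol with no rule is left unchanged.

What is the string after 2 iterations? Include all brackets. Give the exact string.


Step 0: YF
Step 1: Y[DD]FY[FF]
Step 2: Y[[DD]FF[FD][DD]FF[FD]][DD]FY[FF]Y[[DD]FY[FF][DD]FY[FF]]

Answer: Y[[DD]FF[FD][DD]FF[FD]][DD]FY[FF]Y[[DD]FY[FF][DD]FY[FF]]


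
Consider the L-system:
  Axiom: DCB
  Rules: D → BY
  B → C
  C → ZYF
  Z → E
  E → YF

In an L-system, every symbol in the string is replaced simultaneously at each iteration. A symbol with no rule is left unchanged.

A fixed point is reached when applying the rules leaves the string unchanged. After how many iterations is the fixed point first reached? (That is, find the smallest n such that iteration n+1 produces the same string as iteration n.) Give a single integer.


Answer: 5

Derivation:
Step 0: DCB
Step 1: BYZYFC
Step 2: CYEYFZYF
Step 3: ZYFYYFYFEYF
Step 4: EYFYYFYFYFYF
Step 5: YFYFYYFYFYFYF
Step 6: YFYFYYFYFYFYF  (unchanged — fixed point at step 5)


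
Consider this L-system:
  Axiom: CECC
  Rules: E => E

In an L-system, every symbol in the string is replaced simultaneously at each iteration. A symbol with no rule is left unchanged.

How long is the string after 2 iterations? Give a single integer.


Step 0: length = 4
Step 1: length = 4
Step 2: length = 4

Answer: 4


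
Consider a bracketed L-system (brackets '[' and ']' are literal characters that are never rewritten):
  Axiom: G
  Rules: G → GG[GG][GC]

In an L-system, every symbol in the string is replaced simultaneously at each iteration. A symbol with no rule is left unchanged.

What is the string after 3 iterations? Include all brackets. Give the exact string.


Answer: GG[GG][GC]GG[GG][GC][GG[GG][GC]GG[GG][GC]][GG[GG][GC]C]GG[GG][GC]GG[GG][GC][GG[GG][GC]GG[GG][GC]][GG[GG][GC]C][GG[GG][GC]GG[GG][GC][GG[GG][GC]GG[GG][GC]][GG[GG][GC]C]GG[GG][GC]GG[GG][GC][GG[GG][GC]GG[GG][GC]][GG[GG][GC]C]][GG[GG][GC]GG[GG][GC][GG[GG][GC]GG[GG][GC]][GG[GG][GC]C]C]

Derivation:
Step 0: G
Step 1: GG[GG][GC]
Step 2: GG[GG][GC]GG[GG][GC][GG[GG][GC]GG[GG][GC]][GG[GG][GC]C]
Step 3: GG[GG][GC]GG[GG][GC][GG[GG][GC]GG[GG][GC]][GG[GG][GC]C]GG[GG][GC]GG[GG][GC][GG[GG][GC]GG[GG][GC]][GG[GG][GC]C][GG[GG][GC]GG[GG][GC][GG[GG][GC]GG[GG][GC]][GG[GG][GC]C]GG[GG][GC]GG[GG][GC][GG[GG][GC]GG[GG][GC]][GG[GG][GC]C]][GG[GG][GC]GG[GG][GC][GG[GG][GC]GG[GG][GC]][GG[GG][GC]C]C]


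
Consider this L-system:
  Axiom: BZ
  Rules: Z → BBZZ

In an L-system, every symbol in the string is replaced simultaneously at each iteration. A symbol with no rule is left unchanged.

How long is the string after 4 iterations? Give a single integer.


Answer: 47

Derivation:
Step 0: length = 2
Step 1: length = 5
Step 2: length = 11
Step 3: length = 23
Step 4: length = 47


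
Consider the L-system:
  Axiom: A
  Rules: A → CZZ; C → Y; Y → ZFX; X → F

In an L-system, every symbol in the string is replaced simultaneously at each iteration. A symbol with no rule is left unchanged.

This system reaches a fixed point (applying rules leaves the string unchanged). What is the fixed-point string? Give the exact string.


Step 0: A
Step 1: CZZ
Step 2: YZZ
Step 3: ZFXZZ
Step 4: ZFFZZ
Step 5: ZFFZZ  (unchanged — fixed point at step 4)

Answer: ZFFZZ


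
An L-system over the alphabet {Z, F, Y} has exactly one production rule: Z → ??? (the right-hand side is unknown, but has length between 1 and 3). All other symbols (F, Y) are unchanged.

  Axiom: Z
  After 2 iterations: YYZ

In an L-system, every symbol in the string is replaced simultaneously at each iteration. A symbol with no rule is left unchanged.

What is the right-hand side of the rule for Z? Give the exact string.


Answer: YZ

Derivation:
Trying Z → YZ:
  Step 0: Z
  Step 1: YZ
  Step 2: YYZ
Matches the given result.


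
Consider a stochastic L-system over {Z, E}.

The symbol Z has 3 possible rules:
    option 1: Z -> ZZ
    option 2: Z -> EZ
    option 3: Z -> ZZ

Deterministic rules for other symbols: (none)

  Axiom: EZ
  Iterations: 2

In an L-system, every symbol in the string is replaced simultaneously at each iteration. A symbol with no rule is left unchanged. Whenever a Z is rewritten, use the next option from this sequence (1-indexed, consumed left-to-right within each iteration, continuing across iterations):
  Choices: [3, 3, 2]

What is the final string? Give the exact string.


Answer: EZZEZ

Derivation:
Step 0: EZ
Step 1: EZZ  (used choices [3])
Step 2: EZZEZ  (used choices [3, 2])


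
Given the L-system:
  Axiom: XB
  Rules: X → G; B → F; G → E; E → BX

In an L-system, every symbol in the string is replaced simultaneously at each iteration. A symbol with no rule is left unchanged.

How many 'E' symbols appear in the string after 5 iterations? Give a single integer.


Answer: 1

Derivation:
Step 0: XB  (0 'E')
Step 1: GF  (0 'E')
Step 2: EF  (1 'E')
Step 3: BXF  (0 'E')
Step 4: FGF  (0 'E')
Step 5: FEF  (1 'E')


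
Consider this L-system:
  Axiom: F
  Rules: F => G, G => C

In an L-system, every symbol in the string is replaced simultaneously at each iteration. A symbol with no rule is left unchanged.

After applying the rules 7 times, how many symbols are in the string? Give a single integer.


Answer: 1

Derivation:
Step 0: length = 1
Step 1: length = 1
Step 2: length = 1
Step 3: length = 1
Step 4: length = 1
Step 5: length = 1
Step 6: length = 1
Step 7: length = 1


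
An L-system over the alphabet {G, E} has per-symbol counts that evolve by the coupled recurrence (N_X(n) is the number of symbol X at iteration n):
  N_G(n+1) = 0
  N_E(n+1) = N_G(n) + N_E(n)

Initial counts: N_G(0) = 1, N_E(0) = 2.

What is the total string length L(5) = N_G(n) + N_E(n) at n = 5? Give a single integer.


Step 0: N_G=1, N_E=2, L=3
Step 1: N_G=0, N_E=3, L=3
Step 2: N_G=0, N_E=3, L=3
Step 3: N_G=0, N_E=3, L=3
Step 4: N_G=0, N_E=3, L=3
Step 5: N_G=0, N_E=3, L=3

Answer: 3


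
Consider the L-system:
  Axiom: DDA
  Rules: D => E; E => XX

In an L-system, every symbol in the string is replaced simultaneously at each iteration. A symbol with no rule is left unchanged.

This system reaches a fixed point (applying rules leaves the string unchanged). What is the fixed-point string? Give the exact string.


Answer: XXXXA

Derivation:
Step 0: DDA
Step 1: EEA
Step 2: XXXXA
Step 3: XXXXA  (unchanged — fixed point at step 2)


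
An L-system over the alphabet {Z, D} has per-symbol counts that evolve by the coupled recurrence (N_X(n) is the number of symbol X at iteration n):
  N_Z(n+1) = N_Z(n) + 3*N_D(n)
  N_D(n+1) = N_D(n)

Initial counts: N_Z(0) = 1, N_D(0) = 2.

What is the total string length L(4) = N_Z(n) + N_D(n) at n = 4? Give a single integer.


Step 0: N_Z=1, N_D=2, L=3
Step 1: N_Z=7, N_D=2, L=9
Step 2: N_Z=13, N_D=2, L=15
Step 3: N_Z=19, N_D=2, L=21
Step 4: N_Z=25, N_D=2, L=27

Answer: 27


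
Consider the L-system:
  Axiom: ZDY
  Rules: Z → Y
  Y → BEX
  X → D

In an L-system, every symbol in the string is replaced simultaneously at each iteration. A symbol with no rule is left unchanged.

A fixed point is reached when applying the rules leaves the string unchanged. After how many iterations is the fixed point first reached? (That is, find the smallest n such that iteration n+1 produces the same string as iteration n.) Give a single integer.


Answer: 3

Derivation:
Step 0: ZDY
Step 1: YDBEX
Step 2: BEXDBED
Step 3: BEDDBED
Step 4: BEDDBED  (unchanged — fixed point at step 3)


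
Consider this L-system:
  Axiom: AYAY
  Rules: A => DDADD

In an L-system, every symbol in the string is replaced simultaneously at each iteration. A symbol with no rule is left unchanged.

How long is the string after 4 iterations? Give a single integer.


Step 0: length = 4
Step 1: length = 12
Step 2: length = 20
Step 3: length = 28
Step 4: length = 36

Answer: 36


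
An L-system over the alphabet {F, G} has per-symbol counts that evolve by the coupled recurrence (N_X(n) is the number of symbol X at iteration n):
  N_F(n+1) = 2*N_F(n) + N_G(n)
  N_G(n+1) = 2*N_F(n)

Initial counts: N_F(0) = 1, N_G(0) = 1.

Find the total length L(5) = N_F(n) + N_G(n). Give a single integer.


Step 0: N_F=1, N_G=1, L=2
Step 1: N_F=3, N_G=2, L=5
Step 2: N_F=8, N_G=6, L=14
Step 3: N_F=22, N_G=16, L=38
Step 4: N_F=60, N_G=44, L=104
Step 5: N_F=164, N_G=120, L=284

Answer: 284


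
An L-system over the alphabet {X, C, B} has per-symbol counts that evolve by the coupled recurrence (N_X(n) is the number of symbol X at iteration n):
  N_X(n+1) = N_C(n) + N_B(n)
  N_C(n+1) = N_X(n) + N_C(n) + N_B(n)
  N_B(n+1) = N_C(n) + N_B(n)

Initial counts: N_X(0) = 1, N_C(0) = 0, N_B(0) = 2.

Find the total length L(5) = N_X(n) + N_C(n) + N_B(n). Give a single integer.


Step 0: N_X=1, N_C=0, N_B=2, L=3
Step 1: N_X=2, N_C=3, N_B=2, L=7
Step 2: N_X=5, N_C=7, N_B=5, L=17
Step 3: N_X=12, N_C=17, N_B=12, L=41
Step 4: N_X=29, N_C=41, N_B=29, L=99
Step 5: N_X=70, N_C=99, N_B=70, L=239

Answer: 239


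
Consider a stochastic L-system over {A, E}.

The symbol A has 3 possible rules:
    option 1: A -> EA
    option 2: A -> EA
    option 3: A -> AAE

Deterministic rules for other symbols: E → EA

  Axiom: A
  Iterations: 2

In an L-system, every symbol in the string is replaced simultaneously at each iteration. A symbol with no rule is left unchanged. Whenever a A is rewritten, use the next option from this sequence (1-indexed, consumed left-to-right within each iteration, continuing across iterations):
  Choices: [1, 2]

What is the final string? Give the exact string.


Step 0: A
Step 1: EA  (used choices [1])
Step 2: EAEA  (used choices [2])

Answer: EAEA


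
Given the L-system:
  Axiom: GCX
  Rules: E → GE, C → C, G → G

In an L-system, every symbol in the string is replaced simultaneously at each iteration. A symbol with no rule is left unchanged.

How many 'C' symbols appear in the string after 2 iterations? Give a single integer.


Step 0: GCX  (1 'C')
Step 1: GCX  (1 'C')
Step 2: GCX  (1 'C')

Answer: 1


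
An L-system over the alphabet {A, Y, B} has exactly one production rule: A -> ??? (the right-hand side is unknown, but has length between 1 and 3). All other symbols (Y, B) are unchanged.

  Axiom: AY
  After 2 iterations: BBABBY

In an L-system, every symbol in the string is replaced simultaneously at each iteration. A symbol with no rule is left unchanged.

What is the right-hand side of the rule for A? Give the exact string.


Answer: BAB

Derivation:
Trying A -> BAB:
  Step 0: AY
  Step 1: BABY
  Step 2: BBABBY
Matches the given result.


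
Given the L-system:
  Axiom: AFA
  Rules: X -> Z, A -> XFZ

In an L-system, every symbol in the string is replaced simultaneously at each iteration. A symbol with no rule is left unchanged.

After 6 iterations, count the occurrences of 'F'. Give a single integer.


Answer: 3

Derivation:
Step 0: AFA  (1 'F')
Step 1: XFZFXFZ  (3 'F')
Step 2: ZFZFZFZ  (3 'F')
Step 3: ZFZFZFZ  (3 'F')
Step 4: ZFZFZFZ  (3 'F')
Step 5: ZFZFZFZ  (3 'F')
Step 6: ZFZFZFZ  (3 'F')


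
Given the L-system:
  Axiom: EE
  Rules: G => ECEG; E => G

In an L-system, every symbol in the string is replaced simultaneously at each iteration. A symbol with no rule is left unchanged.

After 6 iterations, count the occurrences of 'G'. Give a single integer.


Answer: 42

Derivation:
Step 0: EE  (0 'G')
Step 1: GG  (2 'G')
Step 2: ECEGECEG  (2 'G')
Step 3: GCGECEGGCGECEG  (6 'G')
Step 4: ECEGCECEGGCGECEGECEGCECEGGCGECEG  (10 'G')
Step 5: GCGECEGCGCGECEGECEGCECEGGCGECEGGCGECEGCGCGECEGECEGCECEGGCGECEG  (22 'G')
Step 6: ECEGCECEGGCGECEGCECEGCECEGGCGECEGGCGECEGCGCGECEGECEGCECEGGCGECEGECEGCECEGGCGECEGCECEGCECEGGCGECEGGCGECEGCGCGECEGECEGCECEGGCGECEG  (42 'G')


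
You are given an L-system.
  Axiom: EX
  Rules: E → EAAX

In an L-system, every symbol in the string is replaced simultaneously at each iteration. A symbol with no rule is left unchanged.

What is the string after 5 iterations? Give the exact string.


Step 0: EX
Step 1: EAAXX
Step 2: EAAXAAXX
Step 3: EAAXAAXAAXX
Step 4: EAAXAAXAAXAAXX
Step 5: EAAXAAXAAXAAXAAXX

Answer: EAAXAAXAAXAAXAAXX


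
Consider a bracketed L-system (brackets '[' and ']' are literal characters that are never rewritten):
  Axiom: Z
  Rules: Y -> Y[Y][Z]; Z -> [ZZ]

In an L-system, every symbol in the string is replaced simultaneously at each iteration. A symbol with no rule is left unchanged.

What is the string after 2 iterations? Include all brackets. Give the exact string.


Step 0: Z
Step 1: [ZZ]
Step 2: [[ZZ][ZZ]]

Answer: [[ZZ][ZZ]]


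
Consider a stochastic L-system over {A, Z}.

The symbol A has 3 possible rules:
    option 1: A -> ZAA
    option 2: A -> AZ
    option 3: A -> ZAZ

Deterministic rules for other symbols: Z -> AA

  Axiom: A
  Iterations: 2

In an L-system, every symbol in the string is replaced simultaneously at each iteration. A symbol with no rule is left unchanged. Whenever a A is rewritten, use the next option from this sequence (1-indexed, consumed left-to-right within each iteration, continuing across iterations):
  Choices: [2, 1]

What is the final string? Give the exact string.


Step 0: A
Step 1: AZ  (used choices [2])
Step 2: ZAAAA  (used choices [1])

Answer: ZAAAA


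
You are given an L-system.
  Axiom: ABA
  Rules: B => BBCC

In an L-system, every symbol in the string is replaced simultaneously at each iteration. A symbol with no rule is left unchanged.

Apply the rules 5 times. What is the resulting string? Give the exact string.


Answer: ABBCCBBCCCCBBCCBBCCCCCCBBCCBBCCCCBBCCBBCCCCCCCCBBCCBBCCCCBBCCBBCCCCCCBBCCBBCCCCBBCCBBCCCCCCCCCCA

Derivation:
Step 0: ABA
Step 1: ABBCCA
Step 2: ABBCCBBCCCCA
Step 3: ABBCCBBCCCCBBCCBBCCCCCCA
Step 4: ABBCCBBCCCCBBCCBBCCCCCCBBCCBBCCCCBBCCBBCCCCCCCCA
Step 5: ABBCCBBCCCCBBCCBBCCCCCCBBCCBBCCCCBBCCBBCCCCCCCCBBCCBBCCCCBBCCBBCCCCCCBBCCBBCCCCBBCCBBCCCCCCCCCCA


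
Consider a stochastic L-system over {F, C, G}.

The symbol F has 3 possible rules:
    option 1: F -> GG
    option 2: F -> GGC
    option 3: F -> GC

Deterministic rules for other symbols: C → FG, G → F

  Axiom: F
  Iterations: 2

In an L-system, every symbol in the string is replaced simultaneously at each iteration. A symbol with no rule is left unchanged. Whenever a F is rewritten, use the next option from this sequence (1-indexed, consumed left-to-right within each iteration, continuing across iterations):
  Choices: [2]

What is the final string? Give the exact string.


Answer: FFFG

Derivation:
Step 0: F
Step 1: GGC  (used choices [2])
Step 2: FFFG  (used choices [])


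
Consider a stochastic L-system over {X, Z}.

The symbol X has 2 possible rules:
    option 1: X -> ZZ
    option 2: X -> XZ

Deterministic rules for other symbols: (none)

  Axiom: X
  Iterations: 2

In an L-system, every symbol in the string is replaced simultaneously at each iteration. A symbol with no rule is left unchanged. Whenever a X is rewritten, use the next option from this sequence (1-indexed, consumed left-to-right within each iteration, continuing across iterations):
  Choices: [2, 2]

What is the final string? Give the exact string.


Answer: XZZ

Derivation:
Step 0: X
Step 1: XZ  (used choices [2])
Step 2: XZZ  (used choices [2])


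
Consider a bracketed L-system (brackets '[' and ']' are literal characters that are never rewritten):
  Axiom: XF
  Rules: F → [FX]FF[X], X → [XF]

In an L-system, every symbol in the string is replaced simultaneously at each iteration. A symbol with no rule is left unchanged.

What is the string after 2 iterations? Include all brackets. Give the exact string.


Answer: [[XF][FX]FF[X]][[FX]FF[X][XF]][FX]FF[X][FX]FF[X][[XF]]

Derivation:
Step 0: XF
Step 1: [XF][FX]FF[X]
Step 2: [[XF][FX]FF[X]][[FX]FF[X][XF]][FX]FF[X][FX]FF[X][[XF]]


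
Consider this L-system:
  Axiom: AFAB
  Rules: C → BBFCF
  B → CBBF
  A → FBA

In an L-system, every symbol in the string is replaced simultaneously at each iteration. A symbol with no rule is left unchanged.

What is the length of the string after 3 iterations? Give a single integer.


Step 0: length = 4
Step 1: length = 11
Step 2: length = 31
Step 3: length = 91

Answer: 91


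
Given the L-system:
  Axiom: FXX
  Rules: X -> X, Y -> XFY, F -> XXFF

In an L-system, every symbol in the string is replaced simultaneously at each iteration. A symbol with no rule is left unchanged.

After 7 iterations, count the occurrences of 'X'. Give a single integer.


Answer: 256

Derivation:
Step 0: FXX  (2 'X')
Step 1: XXFFXX  (4 'X')
Step 2: XXXXFFXXFFXX  (8 'X')
Step 3: XXXXXXFFXXFFXXXXFFXXFFXX  (16 'X')
Step 4: XXXXXXXXFFXXFFXXXXFFXXFFXXXXXXFFXXFFXXXXFFXXFFXX  (32 'X')
Step 5: XXXXXXXXXXFFXXFFXXXXFFXXFFXXXXXXFFXXFFXXXXFFXXFFXXXXXXXXFFXXFFXXXXFFXXFFXXXXXXFFXXFFXXXXFFXXFFXX  (64 'X')
Step 6: XXXXXXXXXXXXFFXXFFXXXXFFXXFFXXXXXXFFXXFFXXXXFFXXFFXXXXXXXXFFXXFFXXXXFFXXFFXXXXXXFFXXFFXXXXFFXXFFXXXXXXXXXXFFXXFFXXXXFFXXFFXXXXXXFFXXFFXXXXFFXXFFXXXXXXXXFFXXFFXXXXFFXXFFXXXXXXFFXXFFXXXXFFXXFFXX  (128 'X')
Step 7: XXXXXXXXXXXXXXFFXXFFXXXXFFXXFFXXXXXXFFXXFFXXXXFFXXFFXXXXXXXXFFXXFFXXXXFFXXFFXXXXXXFFXXFFXXXXFFXXFFXXXXXXXXXXFFXXFFXXXXFFXXFFXXXXXXFFXXFFXXXXFFXXFFXXXXXXXXFFXXFFXXXXFFXXFFXXXXXXFFXXFFXXXXFFXXFFXXXXXXXXXXXXFFXXFFXXXXFFXXFFXXXXXXFFXXFFXXXXFFXXFFXXXXXXXXFFXXFFXXXXFFXXFFXXXXXXFFXXFFXXXXFFXXFFXXXXXXXXXXFFXXFFXXXXFFXXFFXXXXXXFFXXFFXXXXFFXXFFXXXXXXXXFFXXFFXXXXFFXXFFXXXXXXFFXXFFXXXXFFXXFFXX  (256 'X')


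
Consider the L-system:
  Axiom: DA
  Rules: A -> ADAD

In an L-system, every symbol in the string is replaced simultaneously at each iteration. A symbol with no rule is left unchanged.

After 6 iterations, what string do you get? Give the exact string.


Answer: DADADDADADDDADADDADADDDDADADDADADDDADADDADADDDDDADADDADADDDADADDADADDDDADADDADADDDADADDADADDDDDDADADDADADDDADADDADADDDDADADDADADDDADADDADADDDDDADADDADADDDADADDADADDDDADADDADADDDADADDADADDDDDD

Derivation:
Step 0: DA
Step 1: DADAD
Step 2: DADADDADADD
Step 3: DADADDADADDDADADDADADDD
Step 4: DADADDADADDDADADDADADDDDADADDADADDDADADDADADDDD
Step 5: DADADDADADDDADADDADADDDDADADDADADDDADADDADADDDDDADADDADADDDADADDADADDDDADADDADADDDADADDADADDDDD
Step 6: DADADDADADDDADADDADADDDDADADDADADDDADADDADADDDDDADADDADADDDADADDADADDDDADADDADADDDADADDADADDDDDDADADDADADDDADADDADADDDDADADDADADDDADADDADADDDDDADADDADADDDADADDADADDDDADADDADADDDADADDADADDDDDD


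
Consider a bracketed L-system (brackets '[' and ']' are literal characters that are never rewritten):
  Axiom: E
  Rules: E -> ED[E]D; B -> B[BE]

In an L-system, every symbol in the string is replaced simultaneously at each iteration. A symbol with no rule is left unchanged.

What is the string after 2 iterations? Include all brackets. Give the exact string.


Answer: ED[E]DD[ED[E]D]D

Derivation:
Step 0: E
Step 1: ED[E]D
Step 2: ED[E]DD[ED[E]D]D


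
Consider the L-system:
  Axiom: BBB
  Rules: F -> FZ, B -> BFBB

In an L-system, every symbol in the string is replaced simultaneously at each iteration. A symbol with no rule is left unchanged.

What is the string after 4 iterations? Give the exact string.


Answer: BFBBFZBFBBBFBBFZZBFBBFZBFBBBFBBBFBBFZBFBBBFBBFZZZBFBBFZBFBBBFBBFZZBFBBFZBFBBBFBBBFBBFZBFBBBFBBBFBBFZBFBBBFBBFZZBFBBFZBFBBBFBBBFBBFZBFBBBFBBBFBBFZBFBBBFBBFZZBFBBFZBFBBBFBBBFBBFZBFBBBFBBFZZZBFBBFZBFBBBFBBFZZBFBBFZBFBBBFBBBFBBFZBFBBBFBBBFBBFZBFBBBFBBFZZBFBBFZBFBBBFBBBFBBFZBFBBBFBBBFBBFZBFBBBFBBFZZBFBBFZBFBBBFBBBFBBFZBFBBBFBBFZZZBFBBFZBFBBBFBBFZZBFBBFZBFBBBFBBBFBBFZBFBBBFBBBFBBFZBFBBBFBBFZZBFBBFZBFBBBFBBBFBBFZBFBBBFBB

Derivation:
Step 0: BBB
Step 1: BFBBBFBBBFBB
Step 2: BFBBFZBFBBBFBBBFBBFZBFBBBFBBBFBBFZBFBBBFBB
Step 3: BFBBFZBFBBBFBBFZZBFBBFZBFBBBFBBBFBBFZBFBBBFBBBFBBFZBFBBBFBBFZZBFBBFZBFBBBFBBBFBBFZBFBBBFBBBFBBFZBFBBBFBBFZZBFBBFZBFBBBFBBBFBBFZBFBBBFBB
Step 4: BFBBFZBFBBBFBBFZZBFBBFZBFBBBFBBBFBBFZBFBBBFBBFZZZBFBBFZBFBBBFBBFZZBFBBFZBFBBBFBBBFBBFZBFBBBFBBBFBBFZBFBBBFBBFZZBFBBFZBFBBBFBBBFBBFZBFBBBFBBBFBBFZBFBBBFBBFZZBFBBFZBFBBBFBBBFBBFZBFBBBFBBFZZZBFBBFZBFBBBFBBFZZBFBBFZBFBBBFBBBFBBFZBFBBBFBBBFBBFZBFBBBFBBFZZBFBBFZBFBBBFBBBFBBFZBFBBBFBBBFBBFZBFBBBFBBFZZBFBBFZBFBBBFBBBFBBFZBFBBBFBBFZZZBFBBFZBFBBBFBBFZZBFBBFZBFBBBFBBBFBBFZBFBBBFBBBFBBFZBFBBBFBBFZZBFBBFZBFBBBFBBBFBBFZBFBBBFBB


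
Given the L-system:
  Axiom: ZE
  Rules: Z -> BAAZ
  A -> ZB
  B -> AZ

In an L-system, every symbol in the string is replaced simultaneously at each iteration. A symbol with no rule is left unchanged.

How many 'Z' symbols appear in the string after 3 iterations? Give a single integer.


Step 0: ZE  (1 'Z')
Step 1: BAAZE  (1 'Z')
Step 2: AZZBZBBAAZE  (4 'Z')
Step 3: ZBBAAZBAAZAZBAAZAZAZZBZBBAAZE  (10 'Z')

Answer: 10


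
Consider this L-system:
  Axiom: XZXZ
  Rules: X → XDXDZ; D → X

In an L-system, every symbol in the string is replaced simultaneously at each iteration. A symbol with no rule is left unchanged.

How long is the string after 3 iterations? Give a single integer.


Answer: 76

Derivation:
Step 0: length = 4
Step 1: length = 12
Step 2: length = 28
Step 3: length = 76


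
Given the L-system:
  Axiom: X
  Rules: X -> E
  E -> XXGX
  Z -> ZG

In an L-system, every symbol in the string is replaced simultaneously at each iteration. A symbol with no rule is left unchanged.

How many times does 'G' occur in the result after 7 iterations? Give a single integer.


Step 0: X  (0 'G')
Step 1: E  (0 'G')
Step 2: XXGX  (1 'G')
Step 3: EEGE  (1 'G')
Step 4: XXGXXXGXGXXGX  (4 'G')
Step 5: EEGEEEGEGEEGE  (4 'G')
Step 6: XXGXXXGXGXXGXXXGXXXGXGXXGXGXXGXXXGXGXXGX  (13 'G')
Step 7: EEGEEEGEGEEGEEEGEEEGEGEEGEGEEGEEEGEGEEGE  (13 'G')

Answer: 13


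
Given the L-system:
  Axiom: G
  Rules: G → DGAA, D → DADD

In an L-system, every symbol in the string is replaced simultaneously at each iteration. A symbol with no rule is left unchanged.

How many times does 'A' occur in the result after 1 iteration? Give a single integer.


Step 0: G  (0 'A')
Step 1: DGAA  (2 'A')

Answer: 2


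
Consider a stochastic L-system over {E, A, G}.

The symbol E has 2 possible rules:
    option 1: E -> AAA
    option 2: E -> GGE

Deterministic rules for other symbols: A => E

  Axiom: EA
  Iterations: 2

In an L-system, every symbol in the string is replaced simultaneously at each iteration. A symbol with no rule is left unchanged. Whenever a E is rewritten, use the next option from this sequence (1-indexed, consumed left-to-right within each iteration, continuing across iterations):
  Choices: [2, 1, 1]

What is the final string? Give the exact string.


Step 0: EA
Step 1: GGEE  (used choices [2])
Step 2: GGAAAAAA  (used choices [1, 1])

Answer: GGAAAAAA


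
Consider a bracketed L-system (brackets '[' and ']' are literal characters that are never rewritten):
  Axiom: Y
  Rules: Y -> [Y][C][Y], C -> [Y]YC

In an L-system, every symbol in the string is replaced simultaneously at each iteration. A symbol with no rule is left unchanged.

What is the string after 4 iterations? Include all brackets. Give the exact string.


Step 0: Y
Step 1: [Y][C][Y]
Step 2: [[Y][C][Y]][[Y]YC][[Y][C][Y]]
Step 3: [[[Y][C][Y]][[Y]YC][[Y][C][Y]]][[[Y][C][Y]][Y][C][Y][Y]YC][[[Y][C][Y]][[Y]YC][[Y][C][Y]]]
Step 4: [[[[Y][C][Y]][[Y]YC][[Y][C][Y]]][[[Y][C][Y]][Y][C][Y][Y]YC][[[Y][C][Y]][[Y]YC][[Y][C][Y]]]][[[[Y][C][Y]][[Y]YC][[Y][C][Y]]][[Y][C][Y]][[Y]YC][[Y][C][Y]][[Y][C][Y]][Y][C][Y][Y]YC][[[[Y][C][Y]][[Y]YC][[Y][C][Y]]][[[Y][C][Y]][Y][C][Y][Y]YC][[[Y][C][Y]][[Y]YC][[Y][C][Y]]]]

Answer: [[[[Y][C][Y]][[Y]YC][[Y][C][Y]]][[[Y][C][Y]][Y][C][Y][Y]YC][[[Y][C][Y]][[Y]YC][[Y][C][Y]]]][[[[Y][C][Y]][[Y]YC][[Y][C][Y]]][[Y][C][Y]][[Y]YC][[Y][C][Y]][[Y][C][Y]][Y][C][Y][Y]YC][[[[Y][C][Y]][[Y]YC][[Y][C][Y]]][[[Y][C][Y]][Y][C][Y][Y]YC][[[Y][C][Y]][[Y]YC][[Y][C][Y]]]]


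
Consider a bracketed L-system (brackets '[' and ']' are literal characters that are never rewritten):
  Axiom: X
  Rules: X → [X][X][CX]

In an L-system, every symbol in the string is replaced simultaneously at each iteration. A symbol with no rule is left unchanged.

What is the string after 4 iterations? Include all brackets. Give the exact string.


Step 0: X
Step 1: [X][X][CX]
Step 2: [[X][X][CX]][[X][X][CX]][C[X][X][CX]]
Step 3: [[[X][X][CX]][[X][X][CX]][C[X][X][CX]]][[[X][X][CX]][[X][X][CX]][C[X][X][CX]]][C[[X][X][CX]][[X][X][CX]][C[X][X][CX]]]
Step 4: [[[[X][X][CX]][[X][X][CX]][C[X][X][CX]]][[[X][X][CX]][[X][X][CX]][C[X][X][CX]]][C[[X][X][CX]][[X][X][CX]][C[X][X][CX]]]][[[[X][X][CX]][[X][X][CX]][C[X][X][CX]]][[[X][X][CX]][[X][X][CX]][C[X][X][CX]]][C[[X][X][CX]][[X][X][CX]][C[X][X][CX]]]][C[[[X][X][CX]][[X][X][CX]][C[X][X][CX]]][[[X][X][CX]][[X][X][CX]][C[X][X][CX]]][C[[X][X][CX]][[X][X][CX]][C[X][X][CX]]]]

Answer: [[[[X][X][CX]][[X][X][CX]][C[X][X][CX]]][[[X][X][CX]][[X][X][CX]][C[X][X][CX]]][C[[X][X][CX]][[X][X][CX]][C[X][X][CX]]]][[[[X][X][CX]][[X][X][CX]][C[X][X][CX]]][[[X][X][CX]][[X][X][CX]][C[X][X][CX]]][C[[X][X][CX]][[X][X][CX]][C[X][X][CX]]]][C[[[X][X][CX]][[X][X][CX]][C[X][X][CX]]][[[X][X][CX]][[X][X][CX]][C[X][X][CX]]][C[[X][X][CX]][[X][X][CX]][C[X][X][CX]]]]


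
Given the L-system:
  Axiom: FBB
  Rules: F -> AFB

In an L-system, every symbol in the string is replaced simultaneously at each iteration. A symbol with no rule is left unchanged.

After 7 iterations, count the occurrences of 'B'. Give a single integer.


Answer: 9

Derivation:
Step 0: FBB  (2 'B')
Step 1: AFBBB  (3 'B')
Step 2: AAFBBBB  (4 'B')
Step 3: AAAFBBBBB  (5 'B')
Step 4: AAAAFBBBBBB  (6 'B')
Step 5: AAAAAFBBBBBBB  (7 'B')
Step 6: AAAAAAFBBBBBBBB  (8 'B')
Step 7: AAAAAAAFBBBBBBBBB  (9 'B')


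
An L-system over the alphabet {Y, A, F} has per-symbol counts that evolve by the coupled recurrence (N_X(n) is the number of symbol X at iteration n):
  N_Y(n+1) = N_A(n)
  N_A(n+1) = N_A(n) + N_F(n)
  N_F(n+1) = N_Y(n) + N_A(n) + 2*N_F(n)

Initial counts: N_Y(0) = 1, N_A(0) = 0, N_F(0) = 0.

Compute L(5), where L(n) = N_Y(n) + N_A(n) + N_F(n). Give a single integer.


Step 0: N_Y=1, N_A=0, N_F=0, L=1
Step 1: N_Y=0, N_A=0, N_F=1, L=1
Step 2: N_Y=0, N_A=1, N_F=2, L=3
Step 3: N_Y=1, N_A=3, N_F=5, L=9
Step 4: N_Y=3, N_A=8, N_F=14, L=25
Step 5: N_Y=8, N_A=22, N_F=39, L=69

Answer: 69


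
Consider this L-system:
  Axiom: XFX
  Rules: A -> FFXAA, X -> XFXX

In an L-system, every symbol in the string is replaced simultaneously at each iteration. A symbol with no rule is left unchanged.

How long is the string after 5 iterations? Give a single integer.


Answer: 729

Derivation:
Step 0: length = 3
Step 1: length = 9
Step 2: length = 27
Step 3: length = 81
Step 4: length = 243
Step 5: length = 729


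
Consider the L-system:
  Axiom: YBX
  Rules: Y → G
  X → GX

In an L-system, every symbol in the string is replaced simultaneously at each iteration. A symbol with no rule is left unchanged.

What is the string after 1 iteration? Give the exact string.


Answer: GBGX

Derivation:
Step 0: YBX
Step 1: GBGX


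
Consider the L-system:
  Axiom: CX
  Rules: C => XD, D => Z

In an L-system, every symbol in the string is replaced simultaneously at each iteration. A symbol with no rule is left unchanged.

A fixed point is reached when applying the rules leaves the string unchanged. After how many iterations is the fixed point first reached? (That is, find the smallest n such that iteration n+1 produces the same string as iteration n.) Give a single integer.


Answer: 2

Derivation:
Step 0: CX
Step 1: XDX
Step 2: XZX
Step 3: XZX  (unchanged — fixed point at step 2)


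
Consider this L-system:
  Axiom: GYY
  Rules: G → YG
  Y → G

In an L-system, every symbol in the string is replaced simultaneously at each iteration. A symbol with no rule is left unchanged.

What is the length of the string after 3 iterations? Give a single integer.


Answer: 11

Derivation:
Step 0: length = 3
Step 1: length = 4
Step 2: length = 7
Step 3: length = 11


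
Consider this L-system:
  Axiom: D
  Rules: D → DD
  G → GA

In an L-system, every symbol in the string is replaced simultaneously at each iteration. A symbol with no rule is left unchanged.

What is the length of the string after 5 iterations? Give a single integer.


Answer: 32

Derivation:
Step 0: length = 1
Step 1: length = 2
Step 2: length = 4
Step 3: length = 8
Step 4: length = 16
Step 5: length = 32


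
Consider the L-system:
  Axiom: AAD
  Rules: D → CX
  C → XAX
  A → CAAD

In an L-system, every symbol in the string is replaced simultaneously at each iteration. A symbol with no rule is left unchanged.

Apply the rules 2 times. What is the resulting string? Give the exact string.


Step 0: AAD
Step 1: CAADCAADCX
Step 2: XAXCAADCAADCXXAXCAADCAADCXXAXX

Answer: XAXCAADCAADCXXAXCAADCAADCXXAXX


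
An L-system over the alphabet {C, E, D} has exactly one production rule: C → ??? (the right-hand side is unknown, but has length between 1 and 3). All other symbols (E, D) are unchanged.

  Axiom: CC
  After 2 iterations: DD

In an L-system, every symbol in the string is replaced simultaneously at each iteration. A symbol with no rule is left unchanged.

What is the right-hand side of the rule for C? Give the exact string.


Trying C → D:
  Step 0: CC
  Step 1: DD
  Step 2: DD
Matches the given result.

Answer: D


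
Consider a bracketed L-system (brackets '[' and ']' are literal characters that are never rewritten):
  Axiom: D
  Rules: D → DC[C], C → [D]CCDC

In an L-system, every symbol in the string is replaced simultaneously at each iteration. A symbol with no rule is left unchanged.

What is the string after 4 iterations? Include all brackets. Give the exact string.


Step 0: D
Step 1: DC[C]
Step 2: DC[C][D]CCDC[[D]CCDC]
Step 3: DC[C][D]CCDC[[D]CCDC][DC[C]][D]CCDC[D]CCDCDC[C][D]CCDC[[DC[C]][D]CCDC[D]CCDCDC[C][D]CCDC]
Step 4: DC[C][D]CCDC[[D]CCDC][DC[C]][D]CCDC[D]CCDCDC[C][D]CCDC[[DC[C]][D]CCDC[D]CCDCDC[C][D]CCDC][DC[C][D]CCDC[[D]CCDC]][DC[C]][D]CCDC[D]CCDCDC[C][D]CCDC[DC[C]][D]CCDC[D]CCDCDC[C][D]CCDCDC[C][D]CCDC[[D]CCDC][DC[C]][D]CCDC[D]CCDCDC[C][D]CCDC[[DC[C][D]CCDC[[D]CCDC]][DC[C]][D]CCDC[D]CCDCDC[C][D]CCDC[DC[C]][D]CCDC[D]CCDCDC[C][D]CCDCDC[C][D]CCDC[[D]CCDC][DC[C]][D]CCDC[D]CCDCDC[C][D]CCDC]

Answer: DC[C][D]CCDC[[D]CCDC][DC[C]][D]CCDC[D]CCDCDC[C][D]CCDC[[DC[C]][D]CCDC[D]CCDCDC[C][D]CCDC][DC[C][D]CCDC[[D]CCDC]][DC[C]][D]CCDC[D]CCDCDC[C][D]CCDC[DC[C]][D]CCDC[D]CCDCDC[C][D]CCDCDC[C][D]CCDC[[D]CCDC][DC[C]][D]CCDC[D]CCDCDC[C][D]CCDC[[DC[C][D]CCDC[[D]CCDC]][DC[C]][D]CCDC[D]CCDCDC[C][D]CCDC[DC[C]][D]CCDC[D]CCDCDC[C][D]CCDCDC[C][D]CCDC[[D]CCDC][DC[C]][D]CCDC[D]CCDCDC[C][D]CCDC]


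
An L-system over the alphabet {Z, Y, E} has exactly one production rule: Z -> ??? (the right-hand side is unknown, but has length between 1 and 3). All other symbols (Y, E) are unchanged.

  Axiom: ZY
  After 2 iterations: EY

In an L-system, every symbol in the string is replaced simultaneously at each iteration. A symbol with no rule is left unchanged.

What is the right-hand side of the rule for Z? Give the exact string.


Trying Z -> E:
  Step 0: ZY
  Step 1: EY
  Step 2: EY
Matches the given result.

Answer: E


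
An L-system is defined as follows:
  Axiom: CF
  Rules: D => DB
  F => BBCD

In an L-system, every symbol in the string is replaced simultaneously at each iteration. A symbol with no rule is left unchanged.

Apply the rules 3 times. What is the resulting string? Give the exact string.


Answer: CBBCDBB

Derivation:
Step 0: CF
Step 1: CBBCD
Step 2: CBBCDB
Step 3: CBBCDBB


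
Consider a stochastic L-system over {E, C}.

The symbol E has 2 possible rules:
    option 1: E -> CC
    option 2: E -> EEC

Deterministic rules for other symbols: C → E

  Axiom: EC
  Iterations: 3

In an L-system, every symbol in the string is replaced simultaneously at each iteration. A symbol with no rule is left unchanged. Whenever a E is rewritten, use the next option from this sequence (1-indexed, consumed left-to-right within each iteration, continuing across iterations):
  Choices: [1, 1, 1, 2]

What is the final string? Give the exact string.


Answer: CCEECEE

Derivation:
Step 0: EC
Step 1: CCE  (used choices [1])
Step 2: EECC  (used choices [1])
Step 3: CCEECEE  (used choices [1, 2])


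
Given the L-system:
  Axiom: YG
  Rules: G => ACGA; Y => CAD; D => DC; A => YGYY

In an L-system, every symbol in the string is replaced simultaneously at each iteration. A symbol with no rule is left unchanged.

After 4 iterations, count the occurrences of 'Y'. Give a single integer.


Step 0: YG  (1 'Y')
Step 1: CADACGA  (0 'Y')
Step 2: CYGYYDCYGYYCACGAYGYY  (9 'Y')
Step 3: CCADACGACADCADDCCCADACGACADCADCYGYYCACGAYGYYCADACGACADCAD  (6 'Y')
Step 4: CCYGYYDCYGYYCACGAYGYYCYGYYDCCYGYYDCDCCCCYGYYDCYGYYCACGAYGYYCYGYYDCCYGYYDCCCADACGACADCADCYGYYCACGAYGYYCADACGACADCADCYGYYDCYGYYCACGAYGYYCYGYYDCCYGYYDC  (51 'Y')

Answer: 51


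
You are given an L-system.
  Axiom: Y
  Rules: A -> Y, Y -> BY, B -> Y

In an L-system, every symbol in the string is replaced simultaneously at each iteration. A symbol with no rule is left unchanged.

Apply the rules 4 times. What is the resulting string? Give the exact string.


Step 0: Y
Step 1: BY
Step 2: YBY
Step 3: BYYBY
Step 4: YBYBYYBY

Answer: YBYBYYBY


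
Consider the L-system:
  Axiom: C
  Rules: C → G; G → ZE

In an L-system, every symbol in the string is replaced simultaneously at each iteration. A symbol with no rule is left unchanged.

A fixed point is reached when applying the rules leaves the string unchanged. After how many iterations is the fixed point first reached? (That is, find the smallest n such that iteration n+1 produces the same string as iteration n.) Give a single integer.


Answer: 2

Derivation:
Step 0: C
Step 1: G
Step 2: ZE
Step 3: ZE  (unchanged — fixed point at step 2)
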